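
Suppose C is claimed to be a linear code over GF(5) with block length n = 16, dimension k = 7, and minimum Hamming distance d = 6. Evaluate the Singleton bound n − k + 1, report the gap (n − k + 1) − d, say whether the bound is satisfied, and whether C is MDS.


Singleton RHS = n − k + 1 = 10, slack = 4, bound satisfied, not MDS.

Singleton bound: d ≤ n − k + 1.
Here n = 16, k = 7, so n − k + 1 = 10.
Given d = 6, check d ≤ 10: YES.
Slack = (n − k + 1) − d = 4.
The code is NOT MDS (slack = 4 > 0).
Description: the claimed parameters are [16, 7, 6]_5; such a code would be non-MDS.


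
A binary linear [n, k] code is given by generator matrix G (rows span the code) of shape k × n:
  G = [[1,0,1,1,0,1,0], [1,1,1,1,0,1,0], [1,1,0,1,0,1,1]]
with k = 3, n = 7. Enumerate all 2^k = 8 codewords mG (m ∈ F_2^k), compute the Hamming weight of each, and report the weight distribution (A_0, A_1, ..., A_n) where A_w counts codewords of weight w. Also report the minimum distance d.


Weight distribution: A_0 = 1, A_1 = 1, A_2 = 1, A_3 = 1, A_4 = 2, A_5 = 2. Minimum distance d = 1.

Enumerate all 2^3 = 8 messages m ∈ F_2^3.
For each, compute codeword c = mG in F_2^7, then tally its weight.
  m = 000 → c = 0000000, weight = 0.
  m = 100 → c = 1011010, weight = 4.
  m = 010 → c = 1111010, weight = 5.
  m = 110 → c = 0100000, weight = 1.
  m = 001 → c = 1101011, weight = 5.
  m = 101 → c = 0110001, weight = 3.
  m = 011 → c = 0010001, weight = 2.
  m = 111 → c = 1001011, weight = 4.
Tally weights:
  weight 0: 1 codewords.
  weight 1: 1 codewords.
  weight 2: 1 codewords.
  weight 3: 1 codewords.
  weight 4: 2 codewords.
  weight 5: 2 codewords.
Minimum distance d = smallest w > 0 with A_w > 0 = 1.
Sanity: Σ A_w = 8 = 2^3 = 8 ✓.


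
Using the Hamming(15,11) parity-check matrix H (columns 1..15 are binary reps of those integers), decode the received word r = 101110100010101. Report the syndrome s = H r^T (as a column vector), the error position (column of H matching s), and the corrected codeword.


s = (1, 1, 0, 1)^T, error position = 13, corrected codeword c = 101110100010001

Compute s = H r^T mod 2 one row at a time:
  s_1 = 0 + 0 + 0 + 1 + 0 + 1 + 0 + 1 = 3 ≡ 1 (mod 2).
  s_2 = 1 + 1 + 0 + 1 + 0 + 1 + 0 + 1 = 5 ≡ 1 (mod 2).
  s_3 = 0 + 1 + 0 + 1 + 0 + 1 + 0 + 1 = 4 ≡ 0 (mod 2).
  s_4 = 1 + 1 + 1 + 1 + 0 + 1 + 1 + 1 = 7 ≡ 1 (mod 2).
s = (1, 1, 0, 1)^T — this equals column 13 of H (binary 1101), so error is at position 13.
Correct: flip bit 13 of r = 101110100010101 to get c = 101110100010001.


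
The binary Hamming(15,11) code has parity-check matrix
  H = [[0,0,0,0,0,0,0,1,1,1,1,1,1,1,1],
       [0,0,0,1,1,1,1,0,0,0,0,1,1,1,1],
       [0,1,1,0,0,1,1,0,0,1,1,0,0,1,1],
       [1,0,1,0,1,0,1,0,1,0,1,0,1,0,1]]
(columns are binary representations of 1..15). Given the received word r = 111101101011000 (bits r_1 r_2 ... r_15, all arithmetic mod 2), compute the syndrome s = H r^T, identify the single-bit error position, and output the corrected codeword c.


s = (1, 0, 1, 1)^T, error position = 11, corrected codeword c = 111101101001000

Compute s = H r^T mod 2 one row at a time:
  s_1 = 0 + 1 + 0 + 1 + 1 + 0 + 0 + 0 = 3 ≡ 1 (mod 2).
  s_2 = 1 + 0 + 1 + 1 + 1 + 0 + 0 + 0 = 4 ≡ 0 (mod 2).
  s_3 = 1 + 1 + 1 + 1 + 0 + 1 + 0 + 0 = 5 ≡ 1 (mod 2).
  s_4 = 1 + 1 + 0 + 1 + 1 + 1 + 0 + 0 = 5 ≡ 1 (mod 2).
s = (1, 0, 1, 1)^T — this equals column 11 of H (binary 1011), so error is at position 11.
Correct: flip bit 11 of r = 111101101011000 to get c = 111101101001000.


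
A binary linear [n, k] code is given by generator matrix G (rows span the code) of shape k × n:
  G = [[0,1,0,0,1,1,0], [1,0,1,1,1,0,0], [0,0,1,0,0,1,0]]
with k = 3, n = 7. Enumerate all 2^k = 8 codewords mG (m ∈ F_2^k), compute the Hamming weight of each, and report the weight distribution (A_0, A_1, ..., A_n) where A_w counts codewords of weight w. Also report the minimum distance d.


Weight distribution: A_0 = 1, A_2 = 1, A_3 = 3, A_4 = 2, A_5 = 1. Minimum distance d = 2.

Enumerate all 2^3 = 8 messages m ∈ F_2^3.
For each, compute codeword c = mG in F_2^7, then tally its weight.
  m = 000 → c = 0000000, weight = 0.
  m = 100 → c = 0100110, weight = 3.
  m = 010 → c = 1011100, weight = 4.
  m = 110 → c = 1111010, weight = 5.
  m = 001 → c = 0010010, weight = 2.
  m = 101 → c = 0110100, weight = 3.
  m = 011 → c = 1001110, weight = 4.
  m = 111 → c = 1101000, weight = 3.
Tally weights:
  weight 0: 1 codewords.
  weight 2: 1 codewords.
  weight 3: 3 codewords.
  weight 4: 2 codewords.
  weight 5: 1 codewords.
Minimum distance d = smallest w > 0 with A_w > 0 = 2.
Sanity: Σ A_w = 8 = 2^3 = 8 ✓.


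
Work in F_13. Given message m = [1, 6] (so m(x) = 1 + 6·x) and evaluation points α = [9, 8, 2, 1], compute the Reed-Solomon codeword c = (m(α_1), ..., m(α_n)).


c = [3, 10, 0, 7]

Message polynomial: m(x) = 1 + 6·x (mod 13).
For each evaluation point α_i, compute m(α_i) mod 13:
  α_1 = 9: Horner steps 6 → 3, so m(9) = 3.
  α_2 = 8: Horner steps 6 → 10, so m(8) = 10.
  α_3 = 2: Horner steps 6 → 0, so m(2) = 0.
  α_4 = 1: Horner steps 6 → 7, so m(1) = 7.
Codeword c = [3, 10, 0, 7] ∈ F_13^4.


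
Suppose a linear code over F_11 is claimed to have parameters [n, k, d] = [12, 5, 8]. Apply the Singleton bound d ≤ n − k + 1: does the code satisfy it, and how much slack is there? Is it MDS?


Singleton RHS = n − k + 1 = 8, slack = 0, bound satisfied, MDS.

Singleton bound: d ≤ n − k + 1.
Here n = 12, k = 5, so n − k + 1 = 8.
Given d = 8, check d ≤ 8: YES.
Slack = (n − k + 1) − d = 0.
The code is MDS (slack = 0).
Description: the claimed parameters are [12, 5, 8]_11; such a code would be MDS (meets Singleton bound).


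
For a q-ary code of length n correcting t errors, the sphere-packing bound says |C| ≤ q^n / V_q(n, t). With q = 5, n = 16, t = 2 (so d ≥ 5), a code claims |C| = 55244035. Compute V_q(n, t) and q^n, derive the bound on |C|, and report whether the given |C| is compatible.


V_q(n, t) = 1985, q^n = 152587890625, Hamming bound = 76870473, |C| = 55244035 ≤ bound (satisfied).

Step 1: Compute V_q(n, t) = Σ_{j=0}^2 C(n, j) (q−1)^j.
  j = 0: C(16,0)·(4)^0 = 1·1 = 1.
  j = 1: C(16,1)·(4)^1 = 16·4 = 64.
  j = 2: C(16,2)·(4)^2 = 120·16 = 1920.
  V_q(n, t) = 1 + 64 + 1920 = 1985.
Step 2: q^n = 5^16 = 152587890625.
Step 3: Hamming bound ⌊q^n / V_q(n,t)⌋ = ⌊152587890625/1985⌋ = 76870473.
Step 4: Compare |C| = 55244035 to 76870473: satisfied.
The claimed |C| lies below the Hamming bound.


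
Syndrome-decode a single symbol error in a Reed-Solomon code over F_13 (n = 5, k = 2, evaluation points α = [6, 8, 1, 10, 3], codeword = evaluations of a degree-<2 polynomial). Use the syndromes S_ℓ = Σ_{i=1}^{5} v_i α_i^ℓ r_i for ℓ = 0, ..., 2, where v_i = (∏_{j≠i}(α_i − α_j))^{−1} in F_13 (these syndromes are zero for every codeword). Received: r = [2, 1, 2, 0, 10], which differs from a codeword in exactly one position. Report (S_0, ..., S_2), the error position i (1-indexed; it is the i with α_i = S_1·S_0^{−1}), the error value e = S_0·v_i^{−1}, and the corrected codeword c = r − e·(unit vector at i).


S = (5, 5, 5), error at position 3, error magnitude e = 4, c = [2, 1, 11, 0, 10].

Step 1: column multipliers v_i = (∏_{j≠i}(α_i − α_j))^{−1} mod 13.
  i = 1 (α = 6): (6−8)(6−1)(6−10)(6−3) = (−2)·5·(−4)·3 = 120 ≡ 3, so v_1 = 3^{−1} = 9 (mod 13).
  i = 2 (α = 8): (8−6)(8−1)(8−10)(8−3) = 2·7·(−2)·5 = −140 ≡ 3, so v_2 = 3^{−1} = 9 (mod 13).
  i = 3 (α = 1): (1−6)(1−8)(1−10)(1−3) = (−5)·(−7)·(−9)·(−2) = 630 ≡ 6, so v_3 = 6^{−1} = 11 (mod 13).
  i = 4 (α = 10): (10−6)(10−8)(10−1)(10−3) = 4·2·9·7 = 504 ≡ 10, so v_4 = 10^{−1} = 4 (mod 13).
  i = 5 (α = 3): (3−6)(3−8)(3−1)(3−10) = (−3)·(−5)·2·(−7) = −210 ≡ 11, so v_5 = 11^{−1} = 6 (mod 13).
  v = [9, 9, 11, 4, 6].
Step 2: syndromes of r = [2, 1, 2, 0, 10] (all sums mod 13).
  S_0 = Σ v_i r_i = 9·2 + 9·1 + 11·2 + 4·0 + 6·10 = 109 ≡ 5.
  S_1 = Σ v_i α_i r_i = 9·6·2 + 9·8·1 + 11·1·2 + 4·10·0 + 6·3·10 = 382 ≡ 5.
  α_i^2 mod 13 = [10, 12, 1, 9, 9].
  S_2 = Σ v_i α_i^2 r_i = 9·10·2 + 9·12·1 + 11·1·2 + 4·9·0 + 6·9·10 = 850 ≡ 5.
  S = (5, 5, 5) ≠ 0, so r is not a codeword (an error is present).
Step 3: locate the error. For a single error e at position i, S_ℓ = v_i·e·α_i^ℓ, so α_err = S_1/S_0.
  S_0^{−1} = 5^{−1} = 8 (mod 13), so α_err = 5·8 = 40 ≡ 1 = α_3. Error position i = 3.
  Consistency check: S_2/S_1 = 5·8 = 40 ≡ 1 = α_err ✓ (single-error assumption holds).
Step 4: error magnitude e = S_0/v_3 = S_0·∏_{j≠3}(α_3 − α_j) = 5·6 = 30 ≡ 4 (mod 13).
Step 5: correct position 3: c_3 = r_3 − e = 2 − 4 ≡ 11 (mod 13). Hence c = [2, 1, 11, 0, 10].
  Check: interpolating c through the α_i gives m(x) = 5 + 6·x (degree < 2) with m(α_i) = c_i for every i, so c is indeed a codeword.


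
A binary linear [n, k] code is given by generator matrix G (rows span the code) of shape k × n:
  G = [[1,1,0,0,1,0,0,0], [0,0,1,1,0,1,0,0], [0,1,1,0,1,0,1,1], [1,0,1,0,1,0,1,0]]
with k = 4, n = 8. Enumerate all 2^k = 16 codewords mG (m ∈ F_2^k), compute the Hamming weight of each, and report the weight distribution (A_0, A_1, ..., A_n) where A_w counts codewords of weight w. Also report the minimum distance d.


Weight distribution: A_0 = 1, A_2 = 1, A_3 = 4, A_4 = 3, A_5 = 4, A_6 = 3. Minimum distance d = 2.

Enumerate all 2^4 = 16 messages m ∈ F_2^4.
For each, compute codeword c = mG in F_2^8, then tally its weight.
  m = 0000 → c = 00000000, weight = 0.
  m = 1000 → c = 11001000, weight = 3.
  m = 0100 → c = 00110100, weight = 3.
  m = 1100 → c = 11111100, weight = 6.
  m = 0010 → c = 01101011, weight = 5.
  m = 1010 → c = 10100011, weight = 4.
  m = 0110 → c = 01011111, weight = 6.
  m = 1110 → c = 10010111, weight = 5.
  m = 0001 → c = 10101010, weight = 4.
  m = 1001 → c = 01100010, weight = 3.
  m = 0101 → c = 10011110, weight = 5.
  m = 1101 → c = 01010110, weight = 4.
  m = 0011 → c = 11000001, weight = 3.
  m = 1011 → c = 00001001, weight = 2.
  m = 0111 → c = 11110101, weight = 6.
  m = 1111 → c = 00111101, weight = 5.
Tally weights:
  weight 0: 1 codewords.
  weight 2: 1 codewords.
  weight 3: 4 codewords.
  weight 4: 3 codewords.
  weight 5: 4 codewords.
  weight 6: 3 codewords.
Minimum distance d = smallest w > 0 with A_w > 0 = 2.
Sanity: Σ A_w = 16 = 2^4 = 16 ✓.


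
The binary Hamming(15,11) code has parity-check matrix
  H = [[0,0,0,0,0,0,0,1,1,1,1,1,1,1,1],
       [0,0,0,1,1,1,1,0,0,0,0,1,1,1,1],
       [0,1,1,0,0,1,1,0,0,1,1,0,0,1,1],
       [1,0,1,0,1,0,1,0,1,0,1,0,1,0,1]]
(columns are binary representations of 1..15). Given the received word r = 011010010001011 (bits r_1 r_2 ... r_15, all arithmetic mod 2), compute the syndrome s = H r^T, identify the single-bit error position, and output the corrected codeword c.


s = (0, 0, 0, 1)^T, error position = 1, corrected codeword c = 111010010001011

Compute s = H r^T mod 2 one row at a time:
  s_1 = 1 + 0 + 0 + 0 + 1 + 0 + 1 + 1 = 4 ≡ 0 (mod 2).
  s_2 = 0 + 1 + 0 + 0 + 1 + 0 + 1 + 1 = 4 ≡ 0 (mod 2).
  s_3 = 1 + 1 + 0 + 0 + 0 + 0 + 1 + 1 = 4 ≡ 0 (mod 2).
  s_4 = 0 + 1 + 1 + 0 + 0 + 0 + 0 + 1 = 3 ≡ 1 (mod 2).
s = (0, 0, 0, 1)^T — this equals column 1 of H (binary 0001), so error is at position 1.
Correct: flip bit 1 of r = 011010010001011 to get c = 111010010001011.


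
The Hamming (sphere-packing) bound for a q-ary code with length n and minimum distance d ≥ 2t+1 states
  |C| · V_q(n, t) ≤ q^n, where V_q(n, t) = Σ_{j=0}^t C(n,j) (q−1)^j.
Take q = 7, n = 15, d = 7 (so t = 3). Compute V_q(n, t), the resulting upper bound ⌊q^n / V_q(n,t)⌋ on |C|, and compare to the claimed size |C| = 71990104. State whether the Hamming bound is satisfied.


V_q(n, t) = 102151, q^n = 4747561509943, Hamming bound = 46475918, |C| = 71990104 > bound (violated).

Step 1: Compute V_q(n, t) = Σ_{j=0}^3 C(n, j) (q−1)^j.
  j = 0: C(15,0)·(6)^0 = 1·1 = 1.
  j = 1: C(15,1)·(6)^1 = 15·6 = 90.
  j = 2: C(15,2)·(6)^2 = 105·36 = 3780.
  j = 3: C(15,3)·(6)^3 = 455·216 = 98280.
  V_q(n, t) = 1 + 90 + 3780 + 98280 = 102151.
Step 2: q^n = 7^15 = 4747561509943.
Step 3: Hamming bound ⌊q^n / V_q(n,t)⌋ = ⌊4747561509943/102151⌋ = 46475918.
Step 4: Compare |C| = 71990104 to 46475918: violated.
The claimed |C| lies above the Hamming bound, so no 7-ary code of length 15 with d ≥ 7 can have 71990104 codewords.


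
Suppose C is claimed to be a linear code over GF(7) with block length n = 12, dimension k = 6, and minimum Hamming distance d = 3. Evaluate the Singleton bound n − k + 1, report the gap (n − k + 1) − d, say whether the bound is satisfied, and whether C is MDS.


Singleton RHS = n − k + 1 = 7, slack = 4, bound satisfied, not MDS.

Singleton bound: d ≤ n − k + 1.
Here n = 12, k = 6, so n − k + 1 = 7.
Given d = 3, check d ≤ 7: YES.
Slack = (n − k + 1) − d = 4.
The code is NOT MDS (slack = 4 > 0).
Description: the claimed parameters are [12, 6, 3]_7; such a code would be non-MDS.


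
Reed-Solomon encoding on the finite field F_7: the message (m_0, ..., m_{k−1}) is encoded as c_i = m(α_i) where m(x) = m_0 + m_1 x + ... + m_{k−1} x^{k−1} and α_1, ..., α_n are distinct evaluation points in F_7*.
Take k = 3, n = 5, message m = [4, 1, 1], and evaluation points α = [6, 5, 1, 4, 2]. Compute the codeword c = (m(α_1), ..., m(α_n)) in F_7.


c = [4, 6, 6, 3, 3]

Message polynomial: m(x) = 4 + 1·x + 1·x^2 (mod 7).
For each evaluation point α_i, compute m(α_i) mod 7:
  α_1 = 6: Horner steps 1 → 0 → 4, so m(6) = 4.
  α_2 = 5: Horner steps 1 → 6 → 6, so m(5) = 6.
  α_3 = 1: Horner steps 1 → 2 → 6, so m(1) = 6.
  α_4 = 4: Horner steps 1 → 5 → 3, so m(4) = 3.
  α_5 = 2: Horner steps 1 → 3 → 3, so m(2) = 3.
Codeword c = [4, 6, 6, 3, 3] ∈ F_7^5.


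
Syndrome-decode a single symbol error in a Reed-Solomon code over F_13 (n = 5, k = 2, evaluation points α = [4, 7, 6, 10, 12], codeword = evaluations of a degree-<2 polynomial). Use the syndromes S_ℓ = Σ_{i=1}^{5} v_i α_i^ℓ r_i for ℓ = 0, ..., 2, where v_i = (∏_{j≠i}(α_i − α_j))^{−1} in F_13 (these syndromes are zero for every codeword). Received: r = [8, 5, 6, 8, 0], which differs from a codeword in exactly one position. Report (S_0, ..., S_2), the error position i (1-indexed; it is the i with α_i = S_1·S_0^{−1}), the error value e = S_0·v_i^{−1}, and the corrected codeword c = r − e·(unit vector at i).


S = (7, 5, 11), error at position 4, error magnitude e = 6, c = [8, 5, 6, 2, 0].

Step 1: column multipliers v_i = (∏_{j≠i}(α_i − α_j))^{−1} mod 13.
  i = 1 (α = 4): (4−7)(4−6)(4−10)(4−12) = (−3)·(−2)·(−6)·(−8) = 288 ≡ 2, so v_1 = 2^{−1} = 7 (mod 13).
  i = 2 (α = 7): (7−4)(7−6)(7−10)(7−12) = 3·1·(−3)·(−5) = 45 ≡ 6, so v_2 = 6^{−1} = 11 (mod 13).
  i = 3 (α = 6): (6−4)(6−7)(6−10)(6−12) = 2·(−1)·(−4)·(−6) = −48 ≡ 4, so v_3 = 4^{−1} = 10 (mod 13).
  i = 4 (α = 10): (10−4)(10−7)(10−6)(10−12) = 6·3·4·(−2) = −144 ≡ 12, so v_4 = 12^{−1} = 12 (mod 13).
  i = 5 (α = 12): (12−4)(12−7)(12−6)(12−10) = 8·5·6·2 = 480 ≡ 12, so v_5 = 12^{−1} = 12 (mod 13).
  v = [7, 11, 10, 12, 12].
Step 2: syndromes of r = [8, 5, 6, 8, 0] (all sums mod 13).
  S_0 = Σ v_i r_i = 7·8 + 11·5 + 10·6 + 12·8 + 12·0 = 267 ≡ 7.
  S_1 = Σ v_i α_i r_i = 7·4·8 + 11·7·5 + 10·6·6 + 12·10·8 + 12·12·0 = 1929 ≡ 5.
  α_i^2 mod 13 = [3, 10, 10, 9, 1].
  S_2 = Σ v_i α_i^2 r_i = 7·3·8 + 11·10·5 + 10·10·6 + 12·9·8 + 12·1·0 = 2182 ≡ 11.
  S = (7, 5, 11) ≠ 0, so r is not a codeword (an error is present).
Step 3: locate the error. For a single error e at position i, S_ℓ = v_i·e·α_i^ℓ, so α_err = S_1/S_0.
  S_0^{−1} = 7^{−1} = 2 (mod 13), so α_err = 5·2 = 10 ≡ 10 = α_4. Error position i = 4.
  Consistency check: S_2/S_1 = 11·8 = 88 ≡ 10 = α_err ✓ (single-error assumption holds).
Step 4: error magnitude e = S_0/v_4 = S_0·∏_{j≠4}(α_4 − α_j) = 7·12 = 84 ≡ 6 (mod 13).
Step 5: correct position 4: c_4 = r_4 − e = 8 − 6 ≡ 2 (mod 13). Hence c = [8, 5, 6, 2, 0].
  Check: interpolating c through the α_i gives m(x) = 12 + 12·x (degree < 2) with m(α_i) = c_i for every i, so c is indeed a codeword.


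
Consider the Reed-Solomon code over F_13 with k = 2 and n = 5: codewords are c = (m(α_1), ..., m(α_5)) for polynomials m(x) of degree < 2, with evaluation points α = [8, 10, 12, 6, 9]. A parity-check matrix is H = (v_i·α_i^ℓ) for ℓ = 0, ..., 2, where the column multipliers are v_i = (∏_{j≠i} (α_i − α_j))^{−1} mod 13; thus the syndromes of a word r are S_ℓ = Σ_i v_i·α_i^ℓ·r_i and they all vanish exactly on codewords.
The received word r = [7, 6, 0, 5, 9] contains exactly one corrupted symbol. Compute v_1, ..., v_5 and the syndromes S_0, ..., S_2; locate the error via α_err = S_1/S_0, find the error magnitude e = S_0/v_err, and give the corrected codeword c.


S = (6, 9, 7), error at position 1, error magnitude e = 8, c = [12, 6, 0, 5, 9].

Step 1: column multipliers v_i = (∏_{j≠i}(α_i − α_j))^{−1} mod 13.
  i = 1 (α = 8): (8−10)(8−12)(8−6)(8−9) = (−2)·(−4)·2·(−1) = −16 ≡ 10, so v_1 = 10^{−1} = 4 (mod 13).
  i = 2 (α = 10): (10−8)(10−12)(10−6)(10−9) = 2·(−2)·4·1 = −16 ≡ 10, so v_2 = 10^{−1} = 4 (mod 13).
  i = 3 (α = 12): (12−8)(12−10)(12−6)(12−9) = 4·2·6·3 = 144 ≡ 1, so v_3 = 1^{−1} = 1 (mod 13).
  i = 4 (α = 6): (6−8)(6−10)(6−12)(6−9) = (−2)·(−4)·(−6)·(−3) = 144 ≡ 1, so v_4 = 1^{−1} = 1 (mod 13).
  i = 5 (α = 9): (9−8)(9−10)(9−12)(9−6) = 1·(−1)·(−3)·3 = 9 ≡ 9, so v_5 = 9^{−1} = 3 (mod 13).
  v = [4, 4, 1, 1, 3].
Step 2: syndromes of r = [7, 6, 0, 5, 9] (all sums mod 13).
  S_0 = Σ v_i r_i = 4·7 + 4·6 + 1·0 + 1·5 + 3·9 = 84 ≡ 6.
  S_1 = Σ v_i α_i r_i = 4·8·7 + 4·10·6 + 1·12·0 + 1·6·5 + 3·9·9 = 737 ≡ 9.
  α_i^2 mod 13 = [12, 9, 1, 10, 3].
  S_2 = Σ v_i α_i^2 r_i = 4·12·7 + 4·9·6 + 1·1·0 + 1·10·5 + 3·3·9 = 683 ≡ 7.
  S = (6, 9, 7) ≠ 0, so r is not a codeword (an error is present).
Step 3: locate the error. For a single error e at position i, S_ℓ = v_i·e·α_i^ℓ, so α_err = S_1/S_0.
  S_0^{−1} = 6^{−1} = 11 (mod 13), so α_err = 9·11 = 99 ≡ 8 = α_1. Error position i = 1.
  Consistency check: S_2/S_1 = 7·3 = 21 ≡ 8 = α_err ✓ (single-error assumption holds).
Step 4: error magnitude e = S_0/v_1 = S_0·∏_{j≠1}(α_1 − α_j) = 6·10 = 60 ≡ 8 (mod 13).
Step 5: correct position 1: c_1 = r_1 − e = 7 − 8 ≡ 12 (mod 13). Hence c = [12, 6, 0, 5, 9].
  Check: interpolating c through the α_i gives m(x) = 10 + 10·x (degree < 2) with m(α_i) = c_i for every i, so c is indeed a codeword.


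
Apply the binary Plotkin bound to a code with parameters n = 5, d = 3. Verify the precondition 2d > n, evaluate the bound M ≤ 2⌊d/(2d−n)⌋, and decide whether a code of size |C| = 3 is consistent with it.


Plotkin bound M ≤ 6; given |C| = 3 ≤ bound (satisfied).

Check applicability: 2d = 6, n = 5.
2d − n = 1 > 0, so Plotkin applies.
Compute d/(2d−n) = 3/1 ≈ 3.0000.
⌊d/(2d−n)⌋ = 3.
Plotkin bound: M ≤ 2·3 = 6.
Given |C| = 3, check: satisfied.
This |C| is below the Plotkin bound.


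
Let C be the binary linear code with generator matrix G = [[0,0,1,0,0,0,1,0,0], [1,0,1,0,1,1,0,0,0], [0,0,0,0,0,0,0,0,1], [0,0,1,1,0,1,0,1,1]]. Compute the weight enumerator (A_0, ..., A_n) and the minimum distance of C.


Weight distribution: A_0 = 1, A_1 = 1, A_2 = 1, A_3 = 1, A_4 = 5, A_5 = 5, A_6 = 1, A_7 = 1. Minimum distance d = 1.

Enumerate all 2^4 = 16 messages m ∈ F_2^4.
For each, compute codeword c = mG in F_2^9, then tally its weight.
  m = 0000 → c = 000000000, weight = 0.
  m = 1000 → c = 001000100, weight = 2.
  m = 0100 → c = 101011000, weight = 4.
  m = 1100 → c = 100011100, weight = 4.
  m = 0010 → c = 000000001, weight = 1.
  m = 1010 → c = 001000101, weight = 3.
  m = 0110 → c = 101011001, weight = 5.
  m = 1110 → c = 100011101, weight = 5.
  m = 0001 → c = 001101011, weight = 5.
  m = 1001 → c = 000101111, weight = 5.
  m = 0101 → c = 100110011, weight = 5.
  m = 1101 → c = 101110111, weight = 7.
  m = 0011 → c = 001101010, weight = 4.
  m = 1011 → c = 000101110, weight = 4.
  m = 0111 → c = 100110010, weight = 4.
  m = 1111 → c = 101110110, weight = 6.
Tally weights:
  weight 0: 1 codewords.
  weight 1: 1 codewords.
  weight 2: 1 codewords.
  weight 3: 1 codewords.
  weight 4: 5 codewords.
  weight 5: 5 codewords.
  weight 6: 1 codewords.
  weight 7: 1 codewords.
Minimum distance d = smallest w > 0 with A_w > 0 = 1.
Sanity: Σ A_w = 16 = 2^4 = 16 ✓.


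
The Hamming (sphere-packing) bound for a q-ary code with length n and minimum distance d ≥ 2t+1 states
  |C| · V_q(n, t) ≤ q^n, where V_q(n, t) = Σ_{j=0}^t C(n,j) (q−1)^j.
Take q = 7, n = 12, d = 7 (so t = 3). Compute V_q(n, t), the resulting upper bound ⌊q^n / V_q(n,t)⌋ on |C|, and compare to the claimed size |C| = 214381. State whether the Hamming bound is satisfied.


V_q(n, t) = 49969, q^n = 13841287201, Hamming bound = 276997, |C| = 214381 ≤ bound (satisfied).

Step 1: Compute V_q(n, t) = Σ_{j=0}^3 C(n, j) (q−1)^j.
  j = 0: C(12,0)·(6)^0 = 1·1 = 1.
  j = 1: C(12,1)·(6)^1 = 12·6 = 72.
  j = 2: C(12,2)·(6)^2 = 66·36 = 2376.
  j = 3: C(12,3)·(6)^3 = 220·216 = 47520.
  V_q(n, t) = 1 + 72 + 2376 + 47520 = 49969.
Step 2: q^n = 7^12 = 13841287201.
Step 3: Hamming bound ⌊q^n / V_q(n,t)⌋ = ⌊13841287201/49969⌋ = 276997.
Step 4: Compare |C| = 214381 to 276997: satisfied.
The claimed |C| lies below the Hamming bound.


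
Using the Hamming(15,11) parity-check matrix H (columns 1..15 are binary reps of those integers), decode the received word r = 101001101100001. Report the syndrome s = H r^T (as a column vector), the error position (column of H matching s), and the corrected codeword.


s = (1, 1, 1, 1)^T, error position = 15, corrected codeword c = 101001101100000

Compute s = H r^T mod 2 one row at a time:
  s_1 = 0 + 1 + 1 + 0 + 0 + 0 + 0 + 1 = 3 ≡ 1 (mod 2).
  s_2 = 0 + 0 + 1 + 1 + 0 + 0 + 0 + 1 = 3 ≡ 1 (mod 2).
  s_3 = 0 + 1 + 1 + 1 + 1 + 0 + 0 + 1 = 5 ≡ 1 (mod 2).
  s_4 = 1 + 1 + 0 + 1 + 1 + 0 + 0 + 1 = 5 ≡ 1 (mod 2).
s = (1, 1, 1, 1)^T — this equals column 15 of H (binary 1111), so error is at position 15.
Correct: flip bit 15 of r = 101001101100001 to get c = 101001101100000.


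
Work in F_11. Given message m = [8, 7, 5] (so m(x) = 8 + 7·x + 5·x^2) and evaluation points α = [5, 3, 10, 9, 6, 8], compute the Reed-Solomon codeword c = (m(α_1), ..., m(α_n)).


c = [3, 8, 6, 3, 10, 10]

Message polynomial: m(x) = 8 + 7·x + 5·x^2 (mod 11).
For each evaluation point α_i, compute m(α_i) mod 11:
  α_1 = 5: Horner steps 5 → 10 → 3, so m(5) = 3.
  α_2 = 3: Horner steps 5 → 0 → 8, so m(3) = 8.
  α_3 = 10: Horner steps 5 → 2 → 6, so m(10) = 6.
  α_4 = 9: Horner steps 5 → 8 → 3, so m(9) = 3.
  α_5 = 6: Horner steps 5 → 4 → 10, so m(6) = 10.
  α_6 = 8: Horner steps 5 → 3 → 10, so m(8) = 10.
Codeword c = [3, 8, 6, 3, 10, 10] ∈ F_11^6.


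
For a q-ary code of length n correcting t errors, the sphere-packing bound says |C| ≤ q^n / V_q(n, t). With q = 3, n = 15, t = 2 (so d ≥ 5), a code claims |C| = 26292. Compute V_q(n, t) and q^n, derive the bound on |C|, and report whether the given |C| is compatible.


V_q(n, t) = 451, q^n = 14348907, Hamming bound = 31815, |C| = 26292 ≤ bound (satisfied).

Step 1: Compute V_q(n, t) = Σ_{j=0}^2 C(n, j) (q−1)^j.
  j = 0: C(15,0)·(2)^0 = 1·1 = 1.
  j = 1: C(15,1)·(2)^1 = 15·2 = 30.
  j = 2: C(15,2)·(2)^2 = 105·4 = 420.
  V_q(n, t) = 1 + 30 + 420 = 451.
Step 2: q^n = 3^15 = 14348907.
Step 3: Hamming bound ⌊q^n / V_q(n,t)⌋ = ⌊14348907/451⌋ = 31815.
Step 4: Compare |C| = 26292 to 31815: satisfied.
The claimed |C| lies below the Hamming bound.


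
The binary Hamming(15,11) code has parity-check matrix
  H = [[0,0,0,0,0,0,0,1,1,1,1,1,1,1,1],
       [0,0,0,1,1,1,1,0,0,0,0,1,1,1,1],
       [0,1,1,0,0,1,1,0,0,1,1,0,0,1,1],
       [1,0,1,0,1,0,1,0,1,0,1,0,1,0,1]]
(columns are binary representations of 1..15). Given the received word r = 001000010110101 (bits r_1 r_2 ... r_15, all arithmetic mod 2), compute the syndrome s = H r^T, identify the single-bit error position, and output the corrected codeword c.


s = (1, 0, 0, 0)^T, error position = 8, corrected codeword c = 001000000110101

Compute s = H r^T mod 2 one row at a time:
  s_1 = 1 + 0 + 1 + 1 + 0 + 1 + 0 + 1 = 5 ≡ 1 (mod 2).
  s_2 = 0 + 0 + 0 + 0 + 0 + 1 + 0 + 1 = 2 ≡ 0 (mod 2).
  s_3 = 0 + 1 + 0 + 0 + 1 + 1 + 0 + 1 = 4 ≡ 0 (mod 2).
  s_4 = 0 + 1 + 0 + 0 + 0 + 1 + 1 + 1 = 4 ≡ 0 (mod 2).
s = (1, 0, 0, 0)^T — this equals column 8 of H (binary 1000), so error is at position 8.
Correct: flip bit 8 of r = 001000010110101 to get c = 001000000110101.


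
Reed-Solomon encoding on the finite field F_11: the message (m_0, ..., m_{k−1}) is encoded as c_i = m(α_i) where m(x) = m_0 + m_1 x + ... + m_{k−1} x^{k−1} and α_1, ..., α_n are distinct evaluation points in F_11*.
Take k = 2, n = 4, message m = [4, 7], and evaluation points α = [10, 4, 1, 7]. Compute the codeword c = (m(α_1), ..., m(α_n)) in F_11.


c = [8, 10, 0, 9]

Message polynomial: m(x) = 4 + 7·x (mod 11).
For each evaluation point α_i, compute m(α_i) mod 11:
  α_1 = 10: Horner steps 7 → 8, so m(10) = 8.
  α_2 = 4: Horner steps 7 → 10, so m(4) = 10.
  α_3 = 1: Horner steps 7 → 0, so m(1) = 0.
  α_4 = 7: Horner steps 7 → 9, so m(7) = 9.
Codeword c = [8, 10, 0, 9] ∈ F_11^4.


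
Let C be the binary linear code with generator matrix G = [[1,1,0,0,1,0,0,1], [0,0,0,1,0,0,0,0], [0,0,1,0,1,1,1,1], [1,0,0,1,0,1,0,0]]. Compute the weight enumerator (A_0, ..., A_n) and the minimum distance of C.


Weight distribution: A_0 = 1, A_1 = 1, A_2 = 1, A_3 = 2, A_4 = 3, A_5 = 5, A_6 = 3. Minimum distance d = 1.

Enumerate all 2^4 = 16 messages m ∈ F_2^4.
For each, compute codeword c = mG in F_2^8, then tally its weight.
  m = 0000 → c = 00000000, weight = 0.
  m = 1000 → c = 11001001, weight = 4.
  m = 0100 → c = 00010000, weight = 1.
  m = 1100 → c = 11011001, weight = 5.
  m = 0010 → c = 00101111, weight = 5.
  m = 1010 → c = 11100110, weight = 5.
  m = 0110 → c = 00111111, weight = 6.
  m = 1110 → c = 11110110, weight = 6.
  m = 0001 → c = 10010100, weight = 3.
  m = 1001 → c = 01011101, weight = 5.
  m = 0101 → c = 10000100, weight = 2.
  m = 1101 → c = 01001101, weight = 4.
  m = 0011 → c = 10111011, weight = 6.
  m = 1011 → c = 01110010, weight = 4.
  m = 0111 → c = 10101011, weight = 5.
  m = 1111 → c = 01100010, weight = 3.
Tally weights:
  weight 0: 1 codewords.
  weight 1: 1 codewords.
  weight 2: 1 codewords.
  weight 3: 2 codewords.
  weight 4: 3 codewords.
  weight 5: 5 codewords.
  weight 6: 3 codewords.
Minimum distance d = smallest w > 0 with A_w > 0 = 1.
Sanity: Σ A_w = 16 = 2^4 = 16 ✓.


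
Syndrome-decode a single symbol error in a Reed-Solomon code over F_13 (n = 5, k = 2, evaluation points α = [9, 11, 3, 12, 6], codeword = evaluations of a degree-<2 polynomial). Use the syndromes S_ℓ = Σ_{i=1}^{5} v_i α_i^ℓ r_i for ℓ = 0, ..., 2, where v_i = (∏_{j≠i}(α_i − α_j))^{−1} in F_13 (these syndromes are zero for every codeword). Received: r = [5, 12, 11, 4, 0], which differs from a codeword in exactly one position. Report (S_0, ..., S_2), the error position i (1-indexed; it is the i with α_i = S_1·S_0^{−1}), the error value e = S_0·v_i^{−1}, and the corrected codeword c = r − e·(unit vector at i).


S = (4, 10, 12), error at position 1, error magnitude e = 3, c = [2, 12, 11, 4, 0].

Step 1: column multipliers v_i = (∏_{j≠i}(α_i − α_j))^{−1} mod 13.
  i = 1 (α = 9): (9−11)(9−3)(9−12)(9−6) = (−2)·6·(−3)·3 = 108 ≡ 4, so v_1 = 4^{−1} = 10 (mod 13).
  i = 2 (α = 11): (11−9)(11−3)(11−12)(11−6) = 2·8·(−1)·5 = −80 ≡ 11, so v_2 = 11^{−1} = 6 (mod 13).
  i = 3 (α = 3): (3−9)(3−11)(3−12)(3−6) = (−6)·(−8)·(−9)·(−3) = 1296 ≡ 9, so v_3 = 9^{−1} = 3 (mod 13).
  i = 4 (α = 12): (12−9)(12−11)(12−3)(12−6) = 3·1·9·6 = 162 ≡ 6, so v_4 = 6^{−1} = 11 (mod 13).
  i = 5 (α = 6): (6−9)(6−11)(6−3)(6−12) = (−3)·(−5)·3·(−6) = −270 ≡ 3, so v_5 = 3^{−1} = 9 (mod 13).
  v = [10, 6, 3, 11, 9].
Step 2: syndromes of r = [5, 12, 11, 4, 0] (all sums mod 13).
  S_0 = Σ v_i r_i = 10·5 + 6·12 + 3·11 + 11·4 + 9·0 = 199 ≡ 4.
  S_1 = Σ v_i α_i r_i = 10·9·5 + 6·11·12 + 3·3·11 + 11·12·4 + 9·6·0 = 1869 ≡ 10.
  α_i^2 mod 13 = [3, 4, 9, 1, 10].
  S_2 = Σ v_i α_i^2 r_i = 10·3·5 + 6·4·12 + 3·9·11 + 11·1·4 + 9·10·0 = 779 ≡ 12.
  S = (4, 10, 12) ≠ 0, so r is not a codeword (an error is present).
Step 3: locate the error. For a single error e at position i, S_ℓ = v_i·e·α_i^ℓ, so α_err = S_1/S_0.
  S_0^{−1} = 4^{−1} = 10 (mod 13), so α_err = 10·10 = 100 ≡ 9 = α_1. Error position i = 1.
  Consistency check: S_2/S_1 = 12·4 = 48 ≡ 9 = α_err ✓ (single-error assumption holds).
Step 4: error magnitude e = S_0/v_1 = S_0·∏_{j≠1}(α_1 − α_j) = 4·4 = 16 ≡ 3 (mod 13).
Step 5: correct position 1: c_1 = r_1 − e = 5 − 3 ≡ 2 (mod 13). Hence c = [2, 12, 11, 4, 0].
  Check: interpolating c through the α_i gives m(x) = 9 + 5·x (degree < 2) with m(α_i) = c_i for every i, so c is indeed a codeword.


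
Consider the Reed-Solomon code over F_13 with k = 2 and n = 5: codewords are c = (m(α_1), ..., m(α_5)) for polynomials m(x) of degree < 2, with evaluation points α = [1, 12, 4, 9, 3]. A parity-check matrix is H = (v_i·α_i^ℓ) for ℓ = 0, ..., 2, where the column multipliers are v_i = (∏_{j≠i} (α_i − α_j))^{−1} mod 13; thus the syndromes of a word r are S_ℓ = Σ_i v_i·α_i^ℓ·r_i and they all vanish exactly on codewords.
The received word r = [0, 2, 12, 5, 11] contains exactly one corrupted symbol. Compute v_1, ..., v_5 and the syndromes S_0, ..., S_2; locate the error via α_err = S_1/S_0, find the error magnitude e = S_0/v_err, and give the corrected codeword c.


S = (5, 7, 2), error at position 3, error magnitude e = 2, c = [0, 2, 10, 5, 11].

Step 1: column multipliers v_i = (∏_{j≠i}(α_i − α_j))^{−1} mod 13.
  i = 1 (α = 1): (1−12)(1−4)(1−9)(1−3) = (−11)·(−3)·(−8)·(−2) = 528 ≡ 8, so v_1 = 8^{−1} = 5 (mod 13).
  i = 2 (α = 12): (12−1)(12−4)(12−9)(12−3) = 11·8·3·9 = 2376 ≡ 10, so v_2 = 10^{−1} = 4 (mod 13).
  i = 3 (α = 4): (4−1)(4−12)(4−9)(4−3) = 3·(−8)·(−5)·1 = 120 ≡ 3, so v_3 = 3^{−1} = 9 (mod 13).
  i = 4 (α = 9): (9−1)(9−12)(9−4)(9−3) = 8·(−3)·5·6 = −720 ≡ 8, so v_4 = 8^{−1} = 5 (mod 13).
  i = 5 (α = 3): (3−1)(3−12)(3−4)(3−9) = 2·(−9)·(−1)·(−6) = −108 ≡ 9, so v_5 = 9^{−1} = 3 (mod 13).
  v = [5, 4, 9, 5, 3].
Step 2: syndromes of r = [0, 2, 12, 5, 11] (all sums mod 13).
  S_0 = Σ v_i r_i = 5·0 + 4·2 + 9·12 + 5·5 + 3·11 = 174 ≡ 5.
  S_1 = Σ v_i α_i r_i = 5·1·0 + 4·12·2 + 9·4·12 + 5·9·5 + 3·3·11 = 852 ≡ 7.
  α_i^2 mod 13 = [1, 1, 3, 3, 9].
  S_2 = Σ v_i α_i^2 r_i = 5·1·0 + 4·1·2 + 9·3·12 + 5·3·5 + 3·9·11 = 704 ≡ 2.
  S = (5, 7, 2) ≠ 0, so r is not a codeword (an error is present).
Step 3: locate the error. For a single error e at position i, S_ℓ = v_i·e·α_i^ℓ, so α_err = S_1/S_0.
  S_0^{−1} = 5^{−1} = 8 (mod 13), so α_err = 7·8 = 56 ≡ 4 = α_3. Error position i = 3.
  Consistency check: S_2/S_1 = 2·2 = 4 ≡ 4 = α_err ✓ (single-error assumption holds).
Step 4: error magnitude e = S_0/v_3 = S_0·∏_{j≠3}(α_3 − α_j) = 5·3 = 15 ≡ 2 (mod 13).
Step 5: correct position 3: c_3 = r_3 − e = 12 − 2 ≡ 10 (mod 13). Hence c = [0, 2, 10, 5, 11].
  Check: interpolating c through the α_i gives m(x) = 1 + 12·x (degree < 2) with m(α_i) = c_i for every i, so c is indeed a codeword.


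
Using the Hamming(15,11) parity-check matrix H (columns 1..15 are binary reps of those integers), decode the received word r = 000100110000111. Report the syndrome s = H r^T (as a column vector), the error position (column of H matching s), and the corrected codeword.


s = (0, 1, 1, 1)^T, error position = 7, corrected codeword c = 000100010000111

Compute s = H r^T mod 2 one row at a time:
  s_1 = 1 + 0 + 0 + 0 + 0 + 1 + 1 + 1 = 4 ≡ 0 (mod 2).
  s_2 = 1 + 0 + 0 + 1 + 0 + 1 + 1 + 1 = 5 ≡ 1 (mod 2).
  s_3 = 0 + 0 + 0 + 1 + 0 + 0 + 1 + 1 = 3 ≡ 1 (mod 2).
  s_4 = 0 + 0 + 0 + 1 + 0 + 0 + 1 + 1 = 3 ≡ 1 (mod 2).
s = (0, 1, 1, 1)^T — this equals column 7 of H (binary 0111), so error is at position 7.
Correct: flip bit 7 of r = 000100110000111 to get c = 000100010000111.


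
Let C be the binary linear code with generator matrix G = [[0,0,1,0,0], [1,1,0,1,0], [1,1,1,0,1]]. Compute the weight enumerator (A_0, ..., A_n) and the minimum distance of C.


Weight distribution: A_0 = 1, A_1 = 1, A_2 = 1, A_3 = 3, A_4 = 2. Minimum distance d = 1.

Enumerate all 2^3 = 8 messages m ∈ F_2^3.
For each, compute codeword c = mG in F_2^5, then tally its weight.
  m = 000 → c = 00000, weight = 0.
  m = 100 → c = 00100, weight = 1.
  m = 010 → c = 11010, weight = 3.
  m = 110 → c = 11110, weight = 4.
  m = 001 → c = 11101, weight = 4.
  m = 101 → c = 11001, weight = 3.
  m = 011 → c = 00111, weight = 3.
  m = 111 → c = 00011, weight = 2.
Tally weights:
  weight 0: 1 codewords.
  weight 1: 1 codewords.
  weight 2: 1 codewords.
  weight 3: 3 codewords.
  weight 4: 2 codewords.
Minimum distance d = smallest w > 0 with A_w > 0 = 1.
Sanity: Σ A_w = 8 = 2^3 = 8 ✓.


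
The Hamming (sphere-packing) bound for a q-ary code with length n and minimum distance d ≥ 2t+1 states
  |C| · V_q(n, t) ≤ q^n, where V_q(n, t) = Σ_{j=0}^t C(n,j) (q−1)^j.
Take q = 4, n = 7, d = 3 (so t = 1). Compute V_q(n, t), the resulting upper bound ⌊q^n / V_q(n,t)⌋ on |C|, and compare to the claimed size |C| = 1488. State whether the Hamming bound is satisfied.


V_q(n, t) = 22, q^n = 16384, Hamming bound = 744, |C| = 1488 > bound (violated).

Step 1: Compute V_q(n, t) = Σ_{j=0}^1 C(n, j) (q−1)^j.
  j = 0: C(7,0)·(3)^0 = 1·1 = 1.
  j = 1: C(7,1)·(3)^1 = 7·3 = 21.
  V_q(n, t) = 1 + 21 = 22.
Step 2: q^n = 4^7 = 16384.
Step 3: Hamming bound ⌊q^n / V_q(n,t)⌋ = ⌊16384/22⌋ = 744.
Step 4: Compare |C| = 1488 to 744: violated.
The claimed |C| lies above the Hamming bound, so no 4-ary code of length 7 with d ≥ 3 can have 1488 codewords.


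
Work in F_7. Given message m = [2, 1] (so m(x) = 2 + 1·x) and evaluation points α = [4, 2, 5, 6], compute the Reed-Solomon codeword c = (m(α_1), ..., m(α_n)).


c = [6, 4, 0, 1]

Message polynomial: m(x) = 2 + 1·x (mod 7).
For each evaluation point α_i, compute m(α_i) mod 7:
  α_1 = 4: Horner steps 1 → 6, so m(4) = 6.
  α_2 = 2: Horner steps 1 → 4, so m(2) = 4.
  α_3 = 5: Horner steps 1 → 0, so m(5) = 0.
  α_4 = 6: Horner steps 1 → 1, so m(6) = 1.
Codeword c = [6, 4, 0, 1] ∈ F_7^4.


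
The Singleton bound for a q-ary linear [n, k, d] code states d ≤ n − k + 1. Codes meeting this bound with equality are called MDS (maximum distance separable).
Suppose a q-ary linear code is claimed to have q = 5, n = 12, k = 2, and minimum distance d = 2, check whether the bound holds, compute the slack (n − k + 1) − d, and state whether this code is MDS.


Singleton RHS = n − k + 1 = 11, slack = 9, bound satisfied, not MDS.

Singleton bound: d ≤ n − k + 1.
Here n = 12, k = 2, so n − k + 1 = 11.
Given d = 2, check d ≤ 11: YES.
Slack = (n − k + 1) − d = 9.
The code is NOT MDS (slack = 9 > 0).
Description: the claimed parameters are [12, 2, 2]_5; such a code would be non-MDS.


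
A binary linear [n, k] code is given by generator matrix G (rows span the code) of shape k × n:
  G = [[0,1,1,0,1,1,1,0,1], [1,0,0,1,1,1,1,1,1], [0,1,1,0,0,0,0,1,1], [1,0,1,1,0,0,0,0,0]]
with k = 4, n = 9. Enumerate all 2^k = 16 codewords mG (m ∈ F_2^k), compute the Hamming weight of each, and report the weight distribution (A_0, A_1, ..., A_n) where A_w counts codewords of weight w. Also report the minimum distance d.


Weight distribution: A_0 = 1, A_2 = 2, A_3 = 2, A_4 = 3, A_5 = 2, A_6 = 2, A_7 = 4. Minimum distance d = 2.

Enumerate all 2^4 = 16 messages m ∈ F_2^4.
For each, compute codeword c = mG in F_2^9, then tally its weight.
  m = 0000 → c = 000000000, weight = 0.
  m = 1000 → c = 011011101, weight = 6.
  m = 0100 → c = 100111111, weight = 7.
  m = 1100 → c = 111100010, weight = 5.
  m = 0010 → c = 011000011, weight = 4.
  m = 1010 → c = 000011110, weight = 4.
  m = 0110 → c = 111111100, weight = 7.
  m = 1110 → c = 100100001, weight = 3.
  m = 0001 → c = 101100000, weight = 3.
  m = 1001 → c = 110111101, weight = 7.
  m = 0101 → c = 001011111, weight = 6.
  m = 1101 → c = 010000010, weight = 2.
  m = 0011 → c = 110100011, weight = 5.
  m = 1011 → c = 101111110, weight = 7.
  m = 0111 → c = 010011100, weight = 4.
  m = 1111 → c = 001000001, weight = 2.
Tally weights:
  weight 0: 1 codewords.
  weight 2: 2 codewords.
  weight 3: 2 codewords.
  weight 4: 3 codewords.
  weight 5: 2 codewords.
  weight 6: 2 codewords.
  weight 7: 4 codewords.
Minimum distance d = smallest w > 0 with A_w > 0 = 2.
Sanity: Σ A_w = 16 = 2^4 = 16 ✓.


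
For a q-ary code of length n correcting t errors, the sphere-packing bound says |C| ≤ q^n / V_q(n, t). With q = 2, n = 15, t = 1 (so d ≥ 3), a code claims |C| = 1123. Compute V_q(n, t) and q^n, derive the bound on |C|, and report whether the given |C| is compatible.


V_q(n, t) = 16, q^n = 32768, Hamming bound = 2048, |C| = 1123 ≤ bound (satisfied).

Step 1: Compute V_q(n, t) = Σ_{j=0}^1 C(n, j) (q−1)^j.
  j = 0: C(15,0)·(1)^0 = 1·1 = 1.
  j = 1: C(15,1)·(1)^1 = 15·1 = 15.
  V_q(n, t) = 1 + 15 = 16.
Step 2: q^n = 2^15 = 32768.
Step 3: Hamming bound ⌊q^n / V_q(n,t)⌋ = ⌊32768/16⌋ = 2048.
Step 4: Compare |C| = 1123 to 2048: satisfied.
The claimed |C| lies below the Hamming bound.


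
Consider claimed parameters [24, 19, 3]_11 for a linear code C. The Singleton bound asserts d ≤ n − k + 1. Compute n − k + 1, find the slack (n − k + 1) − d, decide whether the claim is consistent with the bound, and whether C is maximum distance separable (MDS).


Singleton RHS = n − k + 1 = 6, slack = 3, bound satisfied, not MDS.

Singleton bound: d ≤ n − k + 1.
Here n = 24, k = 19, so n − k + 1 = 6.
Given d = 3, check d ≤ 6: YES.
Slack = (n − k + 1) − d = 3.
The code is NOT MDS (slack = 3 > 0).
Description: the claimed parameters are [24, 19, 3]_11; such a code would be non-MDS.


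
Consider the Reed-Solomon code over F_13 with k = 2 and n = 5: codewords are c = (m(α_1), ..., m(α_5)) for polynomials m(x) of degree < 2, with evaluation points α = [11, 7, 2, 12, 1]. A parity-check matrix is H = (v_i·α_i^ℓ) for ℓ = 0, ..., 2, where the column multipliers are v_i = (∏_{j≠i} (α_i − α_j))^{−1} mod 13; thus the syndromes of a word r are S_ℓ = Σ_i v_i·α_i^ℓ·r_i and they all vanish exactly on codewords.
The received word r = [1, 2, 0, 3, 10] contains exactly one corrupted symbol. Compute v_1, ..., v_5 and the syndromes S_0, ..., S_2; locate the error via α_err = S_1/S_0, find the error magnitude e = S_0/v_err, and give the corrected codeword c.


S = (3, 10, 3), error at position 4, error magnitude e = 12, c = [1, 2, 0, 4, 10].

Step 1: column multipliers v_i = (∏_{j≠i}(α_i − α_j))^{−1} mod 13.
  i = 1 (α = 11): (11−7)(11−2)(11−12)(11−1) = 4·9·(−1)·10 = −360 ≡ 4, so v_1 = 4^{−1} = 10 (mod 13).
  i = 2 (α = 7): (7−11)(7−2)(7−12)(7−1) = (−4)·5·(−5)·6 = 600 ≡ 2, so v_2 = 2^{−1} = 7 (mod 13).
  i = 3 (α = 2): (2−11)(2−7)(2−12)(2−1) = (−9)·(−5)·(−10)·1 = −450 ≡ 5, so v_3 = 5^{−1} = 8 (mod 13).
  i = 4 (α = 12): (12−11)(12−7)(12−2)(12−1) = 1·5·10·11 = 550 ≡ 4, so v_4 = 4^{−1} = 10 (mod 13).
  i = 5 (α = 1): (1−11)(1−7)(1−2)(1−12) = (−10)·(−6)·(−1)·(−11) = 660 ≡ 10, so v_5 = 10^{−1} = 4 (mod 13).
  v = [10, 7, 8, 10, 4].
Step 2: syndromes of r = [1, 2, 0, 3, 10] (all sums mod 13).
  S_0 = Σ v_i r_i = 10·1 + 7·2 + 8·0 + 10·3 + 4·10 = 94 ≡ 3.
  S_1 = Σ v_i α_i r_i = 10·11·1 + 7·7·2 + 8·2·0 + 10·12·3 + 4·1·10 = 608 ≡ 10.
  α_i^2 mod 13 = [4, 10, 4, 1, 1].
  S_2 = Σ v_i α_i^2 r_i = 10·4·1 + 7·10·2 + 8·4·0 + 10·1·3 + 4·1·10 = 250 ≡ 3.
  S = (3, 10, 3) ≠ 0, so r is not a codeword (an error is present).
Step 3: locate the error. For a single error e at position i, S_ℓ = v_i·e·α_i^ℓ, so α_err = S_1/S_0.
  S_0^{−1} = 3^{−1} = 9 (mod 13), so α_err = 10·9 = 90 ≡ 12 = α_4. Error position i = 4.
  Consistency check: S_2/S_1 = 3·4 = 12 ≡ 12 = α_err ✓ (single-error assumption holds).
Step 4: error magnitude e = S_0/v_4 = S_0·∏_{j≠4}(α_4 − α_j) = 3·4 = 12 ≡ 12 (mod 13).
Step 5: correct position 4: c_4 = r_4 − e = 3 − 12 ≡ 4 (mod 13). Hence c = [1, 2, 0, 4, 10].
  Check: interpolating c through the α_i gives m(x) = 7 + 3·x (degree < 2) with m(α_i) = c_i for every i, so c is indeed a codeword.
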